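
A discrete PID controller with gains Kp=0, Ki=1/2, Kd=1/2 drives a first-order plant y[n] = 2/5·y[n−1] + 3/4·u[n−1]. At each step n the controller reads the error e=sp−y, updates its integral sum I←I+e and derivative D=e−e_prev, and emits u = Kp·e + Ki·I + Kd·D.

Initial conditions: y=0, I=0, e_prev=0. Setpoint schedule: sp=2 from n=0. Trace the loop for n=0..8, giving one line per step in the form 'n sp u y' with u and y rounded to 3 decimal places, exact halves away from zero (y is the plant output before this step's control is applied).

0 2 2.000 0.000
1 2 0.500 1.500
2 2 2.025 0.975
3 2 1.341 1.909
4 2 1.993 1.769
5 2 1.606 2.203
6 2 1.838 2.085
7 2 1.609 2.213
8 2 1.687 2.092

(exact arithmetic carried between steps; '≈' marks a value shown rounded to 6 d.p. or computed from one; I and e_prev carry over from the previous line; the table rounds u and y to 3 d.p., halves away from zero)
n=0: y=0, sp=2, e=sp−y=2; I=2, D=e−e_prev=2; u=0·2+1/2·2+1/2·2=2; next y=2/5·0+3/4·2=1.5
n=1: y=1.5, sp=2, e=sp−y=0.5; I=2.5, D=e−e_prev=-1.5; u=0·0.5+1/2·2.5+1/2·(-1.5)=0.5; next y=2/5·1.5+3/4·0.5=0.975
n=2: y=0.975, sp=2, e=sp−y=1.025; I=3.525, D=e−e_prev=0.525; u=0·1.025+1/2·3.525+1/2·0.525=2.025; next y=2/5·0.975+3/4·2.025=1.90875
n=3: y=1.90875, sp=2, e=sp−y=0.09125; I=3.61625, D=e−e_prev=-0.93375; u=0·0.09125+1/2·3.61625+1/2·(-0.93375)=1.34125; next y=2/5·1.90875+3/4·1.34125≈1.769438
n=4: y≈1.769438, sp=2, e=sp−y≈0.230563; I≈3.846813, D=e−e_prev≈0.139313; u=0·0.230563+1/2·3.846813+1/2·0.139313≈1.993063; next y=2/5·1.769438+3/4·1.993063≈2.202572
n=5: y≈2.202572, sp=2, e=sp−y≈-0.202572; I≈3.644241, D=e−e_prev≈-0.433134; u=0·(-0.202572)+1/2·3.644241+1/2·(-0.433134)≈1.605553; next y=2/5·2.202572+3/4·1.605553≈2.085194
n=6: y≈2.085194, sp=2, e=sp−y≈-0.085194; I≈3.559047, D=e−e_prev≈0.117378; u=0·(-0.085194)+1/2·3.559047+1/2·0.117378≈1.838213; next y=2/5·2.085194+3/4·1.838213≈2.212737
n=7: y≈2.212737, sp=2, e=sp−y≈-0.212737; I≈3.346310, D=e−e_prev≈-0.127543; u=0·(-0.212737)+1/2·3.346310+1/2·(-0.127543)≈1.609383; next y=2/5·2.212737+3/4·1.609383≈2.092132
n=8: y≈2.092132, sp=2, e=sp−y≈-0.092132; I≈3.254178, D=e−e_prev≈0.120605; u=0·(-0.092132)+1/2·3.254178+1/2·0.120605≈1.687391; next y=2/5·2.092132+3/4·1.687391≈2.102396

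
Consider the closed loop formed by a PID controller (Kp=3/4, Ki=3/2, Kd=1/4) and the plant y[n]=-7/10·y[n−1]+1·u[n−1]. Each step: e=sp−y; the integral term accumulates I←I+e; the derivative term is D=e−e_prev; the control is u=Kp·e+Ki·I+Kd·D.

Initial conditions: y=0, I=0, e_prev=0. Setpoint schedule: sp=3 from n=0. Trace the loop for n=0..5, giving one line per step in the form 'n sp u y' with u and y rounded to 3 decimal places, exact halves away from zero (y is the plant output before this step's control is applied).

0 3 7.500 0.000
1 3 -7.500 7.500
2 3 38.250 -12.750
3 3 -93.000 47.175
4 3 288.713 -126.023
5 3 -818.430 376.928

(exact arithmetic carried between steps; '≈' marks a value shown rounded to 6 d.p. or computed from one; I and e_prev carry over from the previous line; the table rounds u and y to 3 d.p., halves away from zero)
n=0: y=0, sp=3, e=sp−y=3; I=3, D=e−e_prev=3; u=3/4·3+3/2·3+1/4·3=7.5; next y=-7/10·0+1·7.5=7.5
n=1: y=7.5, sp=3, e=sp−y=-4.5; I=-1.5, D=e−e_prev=-7.5; u=3/4·(-4.5)+3/2·(-1.5)+1/4·(-7.5)=-7.5; next y=-7/10·7.5+1·(-7.5)=-12.75
n=2: y=-12.75, sp=3, e=sp−y=15.75; I=14.25, D=e−e_prev=20.25; u=3/4·15.75+3/2·14.25+1/4·20.25=38.25; next y=-7/10·(-12.75)+1·38.25=47.175
n=3: y=47.175, sp=3, e=sp−y=-44.175; I=-29.925, D=e−e_prev=-59.925; u=3/4·(-44.175)+3/2·(-29.925)+1/4·(-59.925)=-93; next y=-7/10·47.175+1·(-93)=-126.0225
n=4: y=-126.0225, sp=3, e=sp−y=129.0225; I=99.0975, D=e−e_prev=173.1975; u=3/4·129.0225+3/2·99.0975+1/4·173.1975=288.7125; next y=-7/10·(-126.0225)+1·288.7125=376.92825
n=5: y=376.92825, sp=3, e=sp−y=-373.92825; I=-274.83075, D=e−e_prev=-502.95075; u=3/4·(-373.92825)+3/2·(-274.83075)+1/4·(-502.95075)=-818.43; next y=-7/10·376.92825+1·(-818.43)=-1082.279775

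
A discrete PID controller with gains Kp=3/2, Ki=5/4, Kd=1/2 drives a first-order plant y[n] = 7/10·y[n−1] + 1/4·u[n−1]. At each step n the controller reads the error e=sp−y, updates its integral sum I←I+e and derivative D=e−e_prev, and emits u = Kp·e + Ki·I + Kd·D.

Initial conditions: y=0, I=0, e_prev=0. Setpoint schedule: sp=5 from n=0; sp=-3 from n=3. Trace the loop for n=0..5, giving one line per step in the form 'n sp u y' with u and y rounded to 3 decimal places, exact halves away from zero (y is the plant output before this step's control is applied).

0 5 16.250 0.000
1 5 6.797 4.063
2 5 8.438 4.543
3 -3 -19.177 5.290
4 -3 -4.427 -1.091
5 -3 -7.470 -1.871

(exact arithmetic carried between steps; '≈' marks a value shown rounded to 6 d.p. or computed from one; I and e_prev carry over from the previous line; the table rounds u and y to 3 d.p., halves away from zero)
n=0: y=0, sp=5, e=sp−y=5; I=5, D=e−e_prev=5; u=3/2·5+5/4·5+1/2·5=16.25; next y=7/10·0+1/4·16.25=4.0625
n=1: y=4.0625, sp=5, e=sp−y=0.9375; I=5.9375, D=e−e_prev=-4.0625; u=3/2·0.9375+5/4·5.9375+1/2·(-4.0625)=6.796875; next y=7/10·4.0625+1/4·6.796875≈4.542969
n=2: y≈4.542969, sp=5, e=sp−y≈0.457031; I≈6.394531, D=e−e_prev≈-0.480469; u=3/2·0.457031+5/4·6.394531+1/2·(-0.480469)≈8.438477; next y=7/10·4.542969+1/4·8.438477≈5.289697
n=3: y≈5.289697, sp=-3, e=sp−y≈-8.289697; I≈-1.895166, D=e−e_prev≈-8.746729; u=3/2·(-8.289697)+5/4·(-1.895166)+1/2·(-8.746729)≈-19.176868; next y=7/10·5.289697+1/4·(-19.176868)≈-1.091429
n=4: y≈-1.091429, sp=-3, e=sp−y≈-1.908571; I≈-3.803737, D=e−e_prev≈6.381126; u=3/2·(-1.908571)+5/4·(-3.803737)+1/2·6.381126≈-4.426965; next y=7/10·(-1.091429)+1/4·(-4.426965)≈-1.870741
n=5: y≈-1.870741, sp=-3, e=sp−y≈-1.129259; I≈-4.932996, D=e−e_prev≈0.779313; u=3/2·(-1.129259)+5/4·(-4.932996)+1/2·0.779313≈-7.470476; next y=7/10·(-1.870741)+1/4·(-7.470476)≈-3.177138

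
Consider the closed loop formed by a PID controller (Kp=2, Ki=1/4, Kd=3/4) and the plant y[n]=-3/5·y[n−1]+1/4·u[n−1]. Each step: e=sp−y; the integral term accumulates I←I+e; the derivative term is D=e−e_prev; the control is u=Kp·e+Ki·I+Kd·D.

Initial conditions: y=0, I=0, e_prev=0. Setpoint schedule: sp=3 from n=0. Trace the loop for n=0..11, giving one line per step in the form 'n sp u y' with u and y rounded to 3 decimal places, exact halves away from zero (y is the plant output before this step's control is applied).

0 3 9.000 0.000
1 3 0.750 2.250
2 3 12.863 -1.163
3 3 -3.883 3.913
4 3 21.391 -3.319
5 3 -14.426 7.339
6 3 38.528 -8.010
7 3 -37.574 14.438
8 3 73.885 -18.056
9 3 -87.306 29.305
10 3 147.783 -39.410
11 3 -193.154 60.591

(exact arithmetic carried between steps; '≈' marks a value shown rounded to 6 d.p. or computed from one; I and e_prev carry over from the previous line; the table rounds u and y to 3 d.p., halves away from zero)
n=0: y=0, sp=3, e=sp−y=3; I=3, D=e−e_prev=3; u=2·3+1/4·3+3/4·3=9; next y=-3/5·0+1/4·9=2.25
n=1: y=2.25, sp=3, e=sp−y=0.75; I=3.75, D=e−e_prev=-2.25; u=2·0.75+1/4·3.75+3/4·(-2.25)=0.75; next y=-3/5·2.25+1/4·0.75=-1.1625
n=2: y=-1.1625, sp=3, e=sp−y=4.1625; I=7.9125, D=e−e_prev=3.4125; u=2·4.1625+1/4·7.9125+3/4·3.4125=12.8625; next y=-3/5·(-1.1625)+1/4·12.8625=3.913125
n=3: y=3.913125, sp=3, e=sp−y=-0.913125; I=6.999375, D=e−e_prev=-5.075625; u=2·(-0.913125)+1/4·6.999375+3/4·(-5.075625)=-3.883125; next y=-3/5·3.913125+1/4·(-3.883125)≈-3.318656
n=4: y≈-3.318656, sp=3, e=sp−y≈6.318656; I≈13.318031, D=e−e_prev≈7.231781; u=2·6.318656+1/4·13.318031+3/4·7.231781≈21.390656; next y=-3/5·(-3.318656)+1/4·21.390656≈7.338858
n=5: y≈7.338858, sp=3, e=sp−y≈-4.338858; I≈8.979173, D=e−e_prev≈-10.657514; u=2·(-4.338858)+1/4·8.979173+3/4·(-10.657514)≈-14.426058; next y=-3/5·7.338858+1/4·(-14.426058)≈-8.009829
n=6: y≈-8.009829, sp=3, e=sp−y≈11.009829; I≈19.989003, D=e−e_prev≈15.348687; u=2·11.009829+1/4·19.989003+3/4·15.348687≈38.528424; next y=-3/5·(-8.009829)+1/4·38.528424≈14.438004
n=7: y≈14.438004, sp=3, e=sp−y≈-11.438004; I≈8.550999, D=e−e_prev≈-22.447833; u=2·(-11.438004)+1/4·8.550999+3/4·(-22.447833)≈-37.574132; next y=-3/5·14.438004+1/4·(-37.574132)≈-18.056335
n=8: y≈-18.056335, sp=3, e=sp−y≈21.056335; I≈29.607334, D=e−e_prev≈32.494339; u=2·21.056335+1/4·29.607334+3/4·32.494339≈73.885258; next y=-3/5·(-18.056335)+1/4·73.885258≈29.305115
n=9: y≈29.305115, sp=3, e=sp−y≈-26.305115; I≈3.302219, D=e−e_prev≈-47.361450; u=2·(-26.305115)+1/4·3.302219+3/4·(-47.361450)≈-87.305764; next y=-3/5·29.305115+1/4·(-87.305764)≈-39.409510
n=10: y≈-39.409510, sp=3, e=sp−y≈42.409510; I≈45.711729, D=e−e_prev≈68.714626; u=2·42.409510+1/4·45.711729+3/4·68.714626≈147.782922; next y=-3/5·(-39.409510)+1/4·147.782922≈60.591437
n=11: y≈60.591437, sp=3, e=sp−y≈-57.591437; I≈-11.879708, D=e−e_prev≈-100.000947; u=2·(-57.591437)+1/4·(-11.879708)+3/4·(-100.000947)≈-193.153510; next y=-3/5·60.591437+1/4·(-193.153510)≈-84.643240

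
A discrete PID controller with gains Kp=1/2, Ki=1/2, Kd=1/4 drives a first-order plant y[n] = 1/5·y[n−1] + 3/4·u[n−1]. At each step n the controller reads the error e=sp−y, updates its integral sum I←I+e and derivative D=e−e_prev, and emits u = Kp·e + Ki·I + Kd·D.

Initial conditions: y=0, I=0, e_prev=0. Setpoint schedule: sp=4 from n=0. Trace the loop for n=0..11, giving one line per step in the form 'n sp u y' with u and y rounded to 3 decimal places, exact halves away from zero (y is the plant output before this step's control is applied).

0 4 5.000 0.000
1 4 1.313 3.750
2 4 4.895 1.734
3 4 2.669 4.018
4 4 4.747 2.805
5 4 3.396 4.121
6 4 4.602 3.371
7 4 3.786 4.126
8 4 4.488 3.665
9 4 3.998 4.099
10 4 4.408 3.818
11 4 4.114 4.069

(exact arithmetic carried between steps; '≈' marks a value shown rounded to 6 d.p. or computed from one; I and e_prev carry over from the previous line; the table rounds u and y to 3 d.p., halves away from zero)
n=0: y=0, sp=4, e=sp−y=4; I=4, D=e−e_prev=4; u=1/2·4+1/2·4+1/4·4=5; next y=1/5·0+3/4·5=3.75
n=1: y=3.75, sp=4, e=sp−y=0.25; I=4.25, D=e−e_prev=-3.75; u=1/2·0.25+1/2·4.25+1/4·(-3.75)=1.3125; next y=1/5·3.75+3/4·1.3125=1.734375
n=2: y=1.734375, sp=4, e=sp−y=2.265625; I=6.515625, D=e−e_prev=2.015625; u=1/2·2.265625+1/2·6.515625+1/4·2.015625≈4.894531; next y=1/5·1.734375+3/4·4.894531≈4.017773
n=3: y≈4.017773, sp=4, e=sp−y≈-0.017773; I≈6.497852, D=e−e_prev≈-2.283398; u=1/2·(-0.017773)+1/2·6.497852+1/4·(-2.283398)≈2.669189; next y=1/5·4.017773+3/4·2.669189≈2.805447
n=4: y≈2.805447, sp=4, e=sp−y≈1.194553; I≈7.692405, D=e−e_prev≈1.212327; u=1/2·1.194553+1/2·7.692405+1/4·1.212327≈4.746561; next y=1/5·2.805447+3/4·4.746561≈4.121010
n=5: y≈4.121010, sp=4, e=sp−y≈-0.121010; I≈7.571395, D=e−e_prev≈-1.315563; u=1/2·(-0.121010)+1/2·7.571395+1/4·(-1.315563)≈3.396302; next y=1/5·4.121010+3/4·3.396302≈3.371428
n=6: y≈3.371428, sp=4, e=sp−y≈0.628572; I≈8.199967, D=e−e_prev≈0.749582; u=1/2·0.628572+1/2·8.199967+1/4·0.749582≈4.601665; next y=1/5·3.371428+3/4·4.601665≈4.125534
n=7: y≈4.125534, sp=4, e=sp−y≈-0.125534; I≈8.074433, D=e−e_prev≈-0.754106; u=1/2·(-0.125534)+1/2·8.074433+1/4·(-0.754106)≈3.785923; next y=1/5·4.125534+3/4·3.785923≈3.664549
n=8: y≈3.664549, sp=4, e=sp−y≈0.335451; I≈8.409884, D=e−e_prev≈0.460985; u=1/2·0.335451+1/2·8.409884+1/4·0.460985≈4.487914; next y=1/5·3.664549+3/4·4.487914≈4.098845
n=9: y≈4.098845, sp=4, e=sp−y≈-0.098845; I≈8.311039, D=e−e_prev≈-0.434296; u=1/2·(-0.098845)+1/2·8.311039+1/4·(-0.434296)≈3.997523; next y=1/5·4.098845+3/4·3.997523≈3.817911
n=10: y≈3.817911, sp=4, e=sp−y≈0.182089; I≈8.493128, D=e−e_prev≈0.280934; u=1/2·0.182089+1/2·8.493128+1/4·0.280934≈4.407842; next y=1/5·3.817911+3/4·4.407842≈4.069464
n=11: y≈4.069464, sp=4, e=sp−y≈-0.069464; I≈8.423664, D=e−e_prev≈-0.251552; u=1/2·(-0.069464)+1/2·8.423664+1/4·(-0.251552)≈4.114212; next y=1/5·4.069464+3/4·4.114212≈3.899552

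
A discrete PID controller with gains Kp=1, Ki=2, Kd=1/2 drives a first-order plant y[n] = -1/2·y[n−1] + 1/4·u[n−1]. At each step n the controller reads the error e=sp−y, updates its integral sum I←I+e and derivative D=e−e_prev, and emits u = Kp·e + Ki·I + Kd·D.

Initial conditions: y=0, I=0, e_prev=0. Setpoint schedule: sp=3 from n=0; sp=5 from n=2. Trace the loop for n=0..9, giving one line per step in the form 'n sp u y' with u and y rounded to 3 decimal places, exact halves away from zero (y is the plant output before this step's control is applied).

0 3 10.500 0.000
1 3 5.813 2.625
2 5 23.570 0.141
3 5 11.161 5.822
4 5 33.158 -0.121
5 5 10.780 8.350
6 5 42.721 -1.480
7 5 5.615 11.420
8 5 54.267 -4.306
9 5 -5.075 15.720

(exact arithmetic carried between steps; '≈' marks a value shown rounded to 6 d.p. or computed from one; I and e_prev carry over from the previous line; the table rounds u and y to 3 d.p., halves away from zero)
n=0: y=0, sp=3, e=sp−y=3; I=3, D=e−e_prev=3; u=1·3+2·3+1/2·3=10.5; next y=-1/2·0+1/4·10.5=2.625
n=1: y=2.625, sp=3, e=sp−y=0.375; I=3.375, D=e−e_prev=-2.625; u=1·0.375+2·3.375+1/2·(-2.625)=5.8125; next y=-1/2·2.625+1/4·5.8125=0.140625
n=2: y=0.140625, sp=5, e=sp−y=4.859375; I=8.234375, D=e−e_prev=4.484375; u=1·4.859375+2·8.234375+1/2·4.484375≈23.570313; next y=-1/2·0.140625+1/4·23.570313≈5.822266
n=3: y≈5.822266, sp=5, e=sp−y≈-0.822266; I≈7.412109, D=e−e_prev≈-5.681641; u=1·(-0.822266)+2·7.412109+1/2·(-5.681641)≈11.161133; next y=-1/2·5.822266+1/4·11.161133≈-0.120850
n=4: y≈-0.120850, sp=5, e=sp−y≈5.120850; I≈12.532959, D=e−e_prev≈5.943115; u=1·5.120850+2·12.532959+1/2·5.943115≈33.158325; next y=-1/2·(-0.120850)+1/4·33.158325≈8.350006
n=5: y≈8.350006, sp=5, e=sp−y≈-3.350006; I≈9.182953, D=e−e_prev≈-8.470856; u=1·(-3.350006)+2·9.182953+1/2·(-8.470856)≈10.780472; next y=-1/2·8.350006+1/4·10.780472≈-1.479885
n=6: y≈-1.479885, sp=5, e=sp−y≈6.479885; I≈15.662838, D=e−e_prev≈9.829891; u=1·6.479885+2·15.662838+1/2·9.829891≈42.720507; next y=-1/2·(-1.479885)+1/4·42.720507≈11.420069
n=7: y≈11.420069, sp=5, e=sp−y≈-6.420069; I≈9.242769, D=e−e_prev≈-12.899954; u=1·(-6.420069)+2·9.242769+1/2·(-12.899954)≈5.615491; next y=-1/2·11.420069+1/4·5.615491≈-4.306162
n=8: y≈-4.306162, sp=5, e=sp−y≈9.306162; I≈18.548931, D=e−e_prev≈15.726231; u=1·9.306162+2·18.548931+1/2·15.726231≈54.267139; next y=-1/2·(-4.306162)+1/4·54.267139≈15.719866
n=9: y≈15.719866, sp=5, e=sp−y≈-10.719866; I≈7.829065, D=e−e_prev≈-20.026027; u=1·(-10.719866)+2·7.829065+1/2·(-20.026027)≈-5.074749; next y=-1/2·15.719866+1/4·(-5.074749)≈-9.128620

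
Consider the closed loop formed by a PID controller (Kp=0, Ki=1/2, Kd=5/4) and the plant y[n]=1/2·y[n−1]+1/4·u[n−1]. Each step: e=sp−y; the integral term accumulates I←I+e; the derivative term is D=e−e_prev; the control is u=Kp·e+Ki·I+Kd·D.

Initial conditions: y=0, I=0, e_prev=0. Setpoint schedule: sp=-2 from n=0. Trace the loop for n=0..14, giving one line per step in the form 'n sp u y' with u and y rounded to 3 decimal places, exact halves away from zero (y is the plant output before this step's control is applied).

(exact arithmetic carried between steps; '≈' marks a value shown rounded to 6 d.p. or computed from one; I and e_prev carry over from the previous line; the table rounds u and y to 3 d.p., halves away from zero)
n=0: y=0, sp=-2, e=sp−y=-2; I=-2, D=e−e_prev=-2; u=0·(-2)+1/2·(-2)+5/4·(-2)=-3.5; next y=1/2·0+1/4·(-3.5)=-0.875
n=1: y=-0.875, sp=-2, e=sp−y=-1.125; I=-3.125, D=e−e_prev=0.875; u=0·(-1.125)+1/2·(-3.125)+5/4·0.875=-0.46875; next y=1/2·(-0.875)+1/4·(-0.46875)≈-0.554688
n=2: y≈-0.554688, sp=-2, e=sp−y≈-1.445313; I≈-4.570313, D=e−e_prev≈-0.320313; u=0·(-1.445313)+1/2·(-4.570313)+5/4·(-0.320313)≈-2.685547; next y=1/2·(-0.554688)+1/4·(-2.685547)≈-0.948730
n=3: y≈-0.948730, sp=-2, e=sp−y≈-1.051270; I≈-5.621582, D=e−e_prev≈0.394043; u=0·(-1.051270)+1/2·(-5.621582)+5/4·0.394043≈-2.318237; next y=1/2·(-0.948730)+1/4·(-2.318237)≈-1.053925
n=4: y≈-1.053925, sp=-2, e=sp−y≈-0.946075; I≈-6.567657, D=e−e_prev≈0.105194; u=0·(-0.946075)+1/2·(-6.567657)+5/4·0.105194≈-3.152336; next y=1/2·(-1.053925)+1/4·(-3.152336)≈-1.315046
n=5: y≈-1.315046, sp=-2, e=sp−y≈-0.684954; I≈-7.252611, D=e−e_prev≈0.261122; u=0·(-0.684954)+1/2·(-7.252611)+5/4·0.261122≈-3.299903; next y=1/2·(-1.315046)+1/4·(-3.299903)≈-1.482499
n=6: y≈-1.482499, sp=-2, e=sp−y≈-0.517501; I≈-7.770112, D=e−e_prev≈0.167453; u=0·(-0.517501)+1/2·(-7.770112)+5/4·0.167453≈-3.675740; next y=1/2·(-1.482499)+1/4·(-3.675740)≈-1.660185
n=7: y≈-1.660185, sp=-2, e=sp−y≈-0.339815; I≈-8.109928, D=e−e_prev≈0.177686; u=0·(-0.339815)+1/2·(-8.109928)+5/4·0.177686≈-3.832857; next y=1/2·(-1.660185)+1/4·(-3.832857)≈-1.788306
n=8: y≈-1.788306, sp=-2, e=sp−y≈-0.211694; I≈-8.321621, D=e−e_prev≈0.128122; u=0·(-0.211694)+1/2·(-8.321621)+5/4·0.128122≈-4.000658; next y=1/2·(-1.788306)+1/4·(-4.000658)≈-1.894318
n=9: y≈-1.894318, sp=-2, e=sp−y≈-0.105682; I≈-8.427303, D=e−e_prev≈0.106011; u=0·(-0.105682)+1/2·(-8.427303)+5/4·0.106011≈-4.081138; next y=1/2·(-1.894318)+1/4·(-4.081138)≈-1.967443
n=10: y≈-1.967443, sp=-2, e=sp−y≈-0.032557; I≈-8.459860, D=e−e_prev≈0.073125; u=0·(-0.032557)+1/2·(-8.459860)+5/4·0.073125≈-4.138523; next y=1/2·(-1.967443)+1/4·(-4.138523)≈-2.018352
n=11: y≈-2.018352, sp=-2, e=sp−y≈0.018352; I≈-8.441508, D=e−e_prev≈0.050909; u=0·0.018352+1/2·(-8.441508)+5/4·0.050909≈-4.157117; next y=1/2·(-2.018352)+1/4·(-4.157117)≈-2.048456
n=12: y≈-2.048456, sp=-2, e=sp−y≈0.048456; I≈-8.393052, D=e−e_prev≈0.030103; u=0·0.048456+1/2·(-8.393052)+5/4·0.030103≈-4.158897; next y=1/2·(-2.048456)+1/4·(-4.158897)≈-2.063952
n=13: y≈-2.063952, sp=-2, e=sp−y≈0.063952; I≈-8.329100, D=e−e_prev≈0.015497; u=0·0.063952+1/2·(-8.329100)+5/4·0.015497≈-4.145179; next y=1/2·(-2.063952)+1/4·(-4.145179)≈-2.068271
n=14: y≈-2.068271, sp=-2, e=sp−y≈0.068271; I≈-8.260829, D=e−e_prev≈0.004319; u=0·0.068271+1/2·(-8.260829)+5/4·0.004319≈-4.125016; next y=1/2·(-2.068271)+1/4·(-4.125016)≈-2.065389

0 -2 -3.500 0.000
1 -2 -0.469 -0.875
2 -2 -2.686 -0.555
3 -2 -2.318 -0.949
4 -2 -3.152 -1.054
5 -2 -3.300 -1.315
6 -2 -3.676 -1.482
7 -2 -3.833 -1.660
8 -2 -4.001 -1.788
9 -2 -4.081 -1.894
10 -2 -4.139 -1.967
11 -2 -4.157 -2.018
12 -2 -4.159 -2.048
13 -2 -4.145 -2.064
14 -2 -4.125 -2.068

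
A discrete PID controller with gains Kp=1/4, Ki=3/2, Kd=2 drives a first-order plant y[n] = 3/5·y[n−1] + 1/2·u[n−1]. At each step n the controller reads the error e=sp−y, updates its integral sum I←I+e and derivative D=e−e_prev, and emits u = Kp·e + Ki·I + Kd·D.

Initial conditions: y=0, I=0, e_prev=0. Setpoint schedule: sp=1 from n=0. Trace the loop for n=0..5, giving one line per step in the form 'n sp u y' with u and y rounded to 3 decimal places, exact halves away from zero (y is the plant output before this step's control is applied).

0 1 3.750 0.000
1 1 -3.781 1.875
2 1 8.559 -0.766
3 1 -11.270 3.820
4 1 20.532 -3.343
5 1 -30.792 8.260

(exact arithmetic carried between steps; '≈' marks a value shown rounded to 6 d.p. or computed from one; I and e_prev carry over from the previous line; the table rounds u and y to 3 d.p., halves away from zero)
n=0: y=0, sp=1, e=sp−y=1; I=1, D=e−e_prev=1; u=1/4·1+3/2·1+2·1=3.75; next y=3/5·0+1/2·3.75=1.875
n=1: y=1.875, sp=1, e=sp−y=-0.875; I=0.125, D=e−e_prev=-1.875; u=1/4·(-0.875)+3/2·0.125+2·(-1.875)=-3.78125; next y=3/5·1.875+1/2·(-3.78125)=-0.765625
n=2: y=-0.765625, sp=1, e=sp−y=1.765625; I=1.890625, D=e−e_prev=2.640625; u=1/4·1.765625+3/2·1.890625+2·2.640625≈8.558594; next y=3/5·(-0.765625)+1/2·8.558594≈3.819922
n=3: y≈3.819922, sp=1, e=sp−y≈-2.819922; I≈-0.929297, D=e−e_prev≈-4.585547; u=1/4·(-2.819922)+3/2·(-0.929297)+2·(-4.585547)≈-11.270020; next y=3/5·3.819922+1/2·(-11.270020)≈-3.343057
n=4: y≈-3.343057, sp=1, e=sp−y≈4.343057; I≈3.413760, D=e−e_prev≈7.162979; u=1/4·4.343057+3/2·3.413760+2·7.162979≈20.532361; next y=3/5·(-3.343057)+1/2·20.532361≈8.260346
n=5: y≈8.260346, sp=1, e=sp−y≈-7.260346; I≈-3.846587, D=e−e_prev≈-11.603403; u=1/4·(-7.260346)+3/2·(-3.846587)+2·(-11.603403)≈-30.791773; next y=3/5·8.260346+1/2·(-30.791773)≈-10.439679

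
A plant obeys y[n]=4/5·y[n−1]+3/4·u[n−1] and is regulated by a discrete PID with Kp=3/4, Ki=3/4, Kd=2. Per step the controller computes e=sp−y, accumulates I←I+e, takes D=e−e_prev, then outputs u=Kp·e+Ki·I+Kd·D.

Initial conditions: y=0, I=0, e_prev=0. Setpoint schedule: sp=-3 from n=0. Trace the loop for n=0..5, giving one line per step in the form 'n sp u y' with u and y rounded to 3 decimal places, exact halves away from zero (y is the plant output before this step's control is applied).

(exact arithmetic carried between steps; '≈' marks a value shown rounded to 6 d.p. or computed from one; I and e_prev carry over from the previous line; the table rounds u and y to 3 d.p., halves away from zero)
n=0: y=0, sp=-3, e=sp−y=-3; I=-3, D=e−e_prev=-3; u=3/4·(-3)+3/4·(-3)+2·(-3)=-10.5; next y=4/5·0+3/4·(-10.5)=-7.875
n=1: y=-7.875, sp=-3, e=sp−y=4.875; I=1.875, D=e−e_prev=7.875; u=3/4·4.875+3/4·1.875+2·7.875=20.8125; next y=4/5·(-7.875)+3/4·20.8125=9.309375
n=2: y=9.309375, sp=-3, e=sp−y=-12.309375; I=-10.434375, D=e−e_prev=-17.184375; u=3/4·(-12.309375)+3/4·(-10.434375)+2·(-17.184375)≈-51.426563; next y=4/5·9.309375+3/4·(-51.426563)≈-31.122422
n=3: y≈-31.122422, sp=-3, e=sp−y≈28.122422; I≈17.688047, D=e−e_prev≈40.431797; u=3/4·28.122422+3/4·17.688047+2·40.431797≈115.221445; next y=4/5·(-31.122422)+3/4·115.221445≈61.518146
n=4: y≈61.518146, sp=-3, e=sp−y≈-64.518146; I≈-46.830100, D=e−e_prev≈-92.640568; u=3/4·(-64.518146)+3/4·(-46.830100)+2·(-92.640568)≈-268.792321; next y=4/5·61.518146+3/4·(-268.792321)≈-152.379724
n=5: y≈-152.379724, sp=-3, e=sp−y≈149.379724; I≈102.549624, D=e−e_prev≈213.897870; u=3/4·149.379724+3/4·102.549624+2·213.897870≈616.742751; next y=4/5·(-152.379724)+3/4·616.742751≈340.653285

0 -3 -10.500 0.000
1 -3 20.813 -7.875
2 -3 -51.427 9.309
3 -3 115.221 -31.122
4 -3 -268.792 61.518
5 -3 616.743 -152.380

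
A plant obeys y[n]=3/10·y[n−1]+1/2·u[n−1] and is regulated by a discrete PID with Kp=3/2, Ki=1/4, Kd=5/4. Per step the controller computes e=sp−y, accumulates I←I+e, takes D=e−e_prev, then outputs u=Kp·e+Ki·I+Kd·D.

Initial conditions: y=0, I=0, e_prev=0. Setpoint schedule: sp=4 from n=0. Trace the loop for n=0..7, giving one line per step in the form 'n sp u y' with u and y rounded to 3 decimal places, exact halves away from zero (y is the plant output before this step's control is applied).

(exact arithmetic carried between steps; '≈' marks a value shown rounded to 6 d.p. or computed from one; I and e_prev carry over from the previous line; the table rounds u and y to 3 d.p., halves away from zero)
n=0: y=0, sp=4, e=sp−y=4; I=4, D=e−e_prev=4; u=3/2·4+1/4·4+5/4·4=12; next y=3/10·0+1/2·12=6
n=1: y=6, sp=4, e=sp−y=-2; I=2, D=e−e_prev=-6; u=3/2·(-2)+1/4·2+5/4·(-6)=-10; next y=3/10·6+1/2·(-10)=-3.2
n=2: y=-3.2, sp=4, e=sp−y=7.2; I=9.2, D=e−e_prev=9.2; u=3/2·7.2+1/4·9.2+5/4·9.2=24.6; next y=3/10·(-3.2)+1/2·24.6=11.34
n=3: y=11.34, sp=4, e=sp−y=-7.34; I=1.86, D=e−e_prev=-14.54; u=3/2·(-7.34)+1/4·1.86+5/4·(-14.54)=-28.72; next y=3/10·11.34+1/2·(-28.72)=-10.958
n=4: y=-10.958, sp=4, e=sp−y=14.958; I=16.818, D=e−e_prev=22.298; u=3/2·14.958+1/4·16.818+5/4·22.298=54.514; next y=3/10·(-10.958)+1/2·54.514=23.9696
n=5: y=23.9696, sp=4, e=sp−y=-19.9696; I=-3.1516, D=e−e_prev=-34.9276; u=3/2·(-19.9696)+1/4·(-3.1516)+5/4·(-34.9276)=-74.4018; next y=3/10·23.9696+1/2·(-74.4018)=-30.01002
n=6: y=-30.01002, sp=4, e=sp−y=34.01002; I=30.85842, D=e−e_prev=53.97962; u=3/2·34.01002+1/4·30.85842+5/4·53.97962=126.20416; next y=3/10·(-30.01002)+1/2·126.20416=54.099074
n=7: y=54.099074, sp=4, e=sp−y=-50.099074; I=-19.240654, D=e−e_prev=-84.109094; u=3/2·(-50.099074)+1/4·(-19.240654)+5/4·(-84.109094)=-185.095142; next y=3/10·54.099074+1/2·(-185.095142)≈-76.317849

0 4 12.000 0.000
1 4 -10.000 6.000
2 4 24.600 -3.200
3 4 -28.720 11.340
4 4 54.514 -10.958
5 4 -74.402 23.970
6 4 126.204 -30.010
7 4 -185.095 54.099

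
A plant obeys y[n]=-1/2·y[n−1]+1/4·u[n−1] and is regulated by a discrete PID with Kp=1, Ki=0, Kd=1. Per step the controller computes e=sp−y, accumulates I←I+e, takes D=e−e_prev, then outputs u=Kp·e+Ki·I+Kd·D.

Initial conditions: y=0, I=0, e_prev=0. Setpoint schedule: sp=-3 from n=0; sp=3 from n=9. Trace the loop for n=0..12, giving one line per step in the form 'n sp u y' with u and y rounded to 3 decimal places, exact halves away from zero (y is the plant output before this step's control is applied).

0 -3 -6.000 0.000
1 -3 0.000 -1.500
2 -3 -6.000 0.750
3 -3 1.500 -1.875
4 -3 -7.500 1.313
5 -3 3.375 -2.531
6 -3 -9.750 2.109
7 -3 6.094 -3.492
8 -3 -13.031 3.270
9 3 22.055 -4.893
10 3 -17.813 7.960
11 3 27.826 -8.433
12 3 -27.779 11.173

(exact arithmetic carried between steps; '≈' marks a value shown rounded to 6 d.p. or computed from one; I and e_prev carry over from the previous line; the table rounds u and y to 3 d.p., halves away from zero)
n=0: y=0, sp=-3, e=sp−y=-3; I=-3, D=e−e_prev=-3; u=1·(-3)+0·(-3)+1·(-3)=-6; next y=-1/2·0+1/4·(-6)=-1.5
n=1: y=-1.5, sp=-3, e=sp−y=-1.5; I=-4.5, D=e−e_prev=1.5; u=1·(-1.5)+0·(-4.5)+1·1.5=0; next y=-1/2·(-1.5)+1/4·0=0.75
n=2: y=0.75, sp=-3, e=sp−y=-3.75; I=-8.25, D=e−e_prev=-2.25; u=1·(-3.75)+0·(-8.25)+1·(-2.25)=-6; next y=-1/2·0.75+1/4·(-6)=-1.875
n=3: y=-1.875, sp=-3, e=sp−y=-1.125; I=-9.375, D=e−e_prev=2.625; u=1·(-1.125)+0·(-9.375)+1·2.625=1.5; next y=-1/2·(-1.875)+1/4·1.5=1.3125
n=4: y=1.3125, sp=-3, e=sp−y=-4.3125; I=-13.6875, D=e−e_prev=-3.1875; u=1·(-4.3125)+0·(-13.6875)+1·(-3.1875)=-7.5; next y=-1/2·1.3125+1/4·(-7.5)=-2.53125
n=5: y=-2.53125, sp=-3, e=sp−y=-0.46875; I=-14.15625, D=e−e_prev=3.84375; u=1·(-0.46875)+0·(-14.15625)+1·3.84375=3.375; next y=-1/2·(-2.53125)+1/4·3.375=2.109375
n=6: y=2.109375, sp=-3, e=sp−y=-5.109375; I=-19.265625, D=e−e_prev=-4.640625; u=1·(-5.109375)+0·(-19.265625)+1·(-4.640625)=-9.75; next y=-1/2·2.109375+1/4·(-9.75)≈-3.492188
n=7: y≈-3.492188, sp=-3, e=sp−y≈0.492188; I≈-18.773438, D=e−e_prev≈5.601563; u=1·0.492188+0·(-18.773438)+1·5.601563≈6.09375; next y=-1/2·(-3.492188)+1/4·6.09375≈3.269531
n=8: y≈3.269531, sp=-3, e=sp−y≈-6.269531; I≈-25.042969, D=e−e_prev≈-6.761719; u=1·(-6.269531)+0·(-25.042969)+1·(-6.761719)≈-13.03125; next y=-1/2·3.269531+1/4·(-13.03125)≈-4.892578
n=9: y≈-4.892578, sp=3, e=sp−y≈7.892578; I≈-17.150391, D=e−e_prev≈14.162109; u=1·7.892578+0·(-17.150391)+1·14.162109≈22.054688; next y=-1/2·(-4.892578)+1/4·22.054688≈7.959961
n=10: y≈7.959961, sp=3, e=sp−y≈-4.959961; I≈-22.110352, D=e−e_prev≈-12.852539; u=1·(-4.959961)+0·(-22.110352)+1·(-12.852539)≈-17.8125; next y=-1/2·7.959961+1/4·(-17.8125)≈-8.433105
n=11: y≈-8.433105, sp=3, e=sp−y≈11.433105; I≈-10.677246, D=e−e_prev≈16.393066; u=1·11.433105+0·(-10.677246)+1·16.393066≈27.826172; next y=-1/2·(-8.433105)+1/4·27.826172≈11.173096
n=12: y≈11.173096, sp=3, e=sp−y≈-8.173096; I≈-18.850342, D=e−e_prev≈-19.606201; u=1·(-8.173096)+0·(-18.850342)+1·(-19.606201)≈-27.779297; next y=-1/2·11.173096+1/4·(-27.779297)≈-12.531372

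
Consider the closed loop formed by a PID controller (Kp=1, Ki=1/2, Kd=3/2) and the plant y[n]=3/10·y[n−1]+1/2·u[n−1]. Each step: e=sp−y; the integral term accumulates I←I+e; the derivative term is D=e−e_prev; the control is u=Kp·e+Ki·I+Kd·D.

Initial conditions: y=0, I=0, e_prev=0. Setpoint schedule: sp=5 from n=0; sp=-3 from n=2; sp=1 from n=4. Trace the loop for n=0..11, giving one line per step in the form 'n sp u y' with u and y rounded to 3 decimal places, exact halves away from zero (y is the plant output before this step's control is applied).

(exact arithmetic carried between steps; '≈' marks a value shown rounded to 6 d.p. or computed from one; I and e_prev carry over from the previous line; the table rounds u and y to 3 d.p., halves away from zero)
n=0: y=0, sp=5, e=sp−y=5; I=5, D=e−e_prev=5; u=1·5+1/2·5+3/2·5=15; next y=3/10·0+1/2·15=7.5
n=1: y=7.5, sp=5, e=sp−y=-2.5; I=2.5, D=e−e_prev=-7.5; u=1·(-2.5)+1/2·2.5+3/2·(-7.5)=-12.5; next y=3/10·7.5+1/2·(-12.5)=-4
n=2: y=-4, sp=-3, e=sp−y=1; I=3.5, D=e−e_prev=3.5; u=1·1+1/2·3.5+3/2·3.5=8; next y=3/10·(-4)+1/2·8=2.8
n=3: y=2.8, sp=-3, e=sp−y=-5.8; I=-2.3, D=e−e_prev=-6.8; u=1·(-5.8)+1/2·(-2.3)+3/2·(-6.8)=-17.15; next y=3/10·2.8+1/2·(-17.15)=-7.735
n=4: y=-7.735, sp=1, e=sp−y=8.735; I=6.435, D=e−e_prev=14.535; u=1·8.735+1/2·6.435+3/2·14.535=33.755; next y=3/10·(-7.735)+1/2·33.755=14.557
n=5: y=14.557, sp=1, e=sp−y=-13.557; I=-7.122, D=e−e_prev=-22.292; u=1·(-13.557)+1/2·(-7.122)+3/2·(-22.292)=-50.556; next y=3/10·14.557+1/2·(-50.556)=-20.9109
n=6: y=-20.9109, sp=1, e=sp−y=21.9109; I=14.7889, D=e−e_prev=35.4679; u=1·21.9109+1/2·14.7889+3/2·35.4679=82.5072; next y=3/10·(-20.9109)+1/2·82.5072=34.98033
n=7: y=34.98033, sp=1, e=sp−y=-33.98033; I=-19.19143, D=e−e_prev=-55.89123; u=1·(-33.98033)+1/2·(-19.19143)+3/2·(-55.89123)=-127.41289; next y=3/10·34.98033+1/2·(-127.41289)=-53.212346
n=8: y=-53.212346, sp=1, e=sp−y=54.212346; I=35.020916, D=e−e_prev=88.192676; u=1·54.212346+1/2·35.020916+3/2·88.192676=204.011818; next y=3/10·(-53.212346)+1/2·204.011818≈86.042205
n=9: y≈86.042205, sp=1, e=sp−y≈-85.042205; I≈-50.021289, D=e−e_prev≈-139.254551; u=1·(-85.042205)+1/2·(-50.021289)+3/2·(-139.254551)≈-318.934677; next y=3/10·86.042205+1/2·(-318.934677)≈-133.654677
n=10: y≈-133.654677, sp=1, e=sp−y≈134.654677; I≈84.633388, D=e−e_prev≈219.696882; u=1·134.654677+1/2·84.633388+3/2·219.696882≈506.516693; next y=3/10·(-133.654677)+1/2·506.516693≈213.161944
n=11: y≈213.161944, sp=1, e=sp−y≈-212.161944; I≈-127.528556, D=e−e_prev≈-346.816620; u=1·(-212.161944)+1/2·(-127.528556)+3/2·(-346.816620)≈-796.151152; next y=3/10·213.161944+1/2·(-796.151152)≈-334.126993

0 5 15.000 0.000
1 5 -12.500 7.500
2 -3 8.000 -4.000
3 -3 -17.150 2.800
4 1 33.755 -7.735
5 1 -50.556 14.557
6 1 82.507 -20.911
7 1 -127.413 34.980
8 1 204.012 -53.212
9 1 -318.935 86.042
10 1 506.517 -133.655
11 1 -796.151 213.162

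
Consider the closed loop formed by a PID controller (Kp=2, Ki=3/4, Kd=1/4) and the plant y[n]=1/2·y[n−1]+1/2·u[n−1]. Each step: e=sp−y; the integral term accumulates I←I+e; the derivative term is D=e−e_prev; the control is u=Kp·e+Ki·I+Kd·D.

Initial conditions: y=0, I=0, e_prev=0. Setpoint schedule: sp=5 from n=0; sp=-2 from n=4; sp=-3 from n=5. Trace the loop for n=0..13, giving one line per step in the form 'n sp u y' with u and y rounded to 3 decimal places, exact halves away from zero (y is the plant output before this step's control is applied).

(exact arithmetic carried between steps; '≈' marks a value shown rounded to 6 d.p. or computed from one; I and e_prev carry over from the previous line; the table rounds u and y to 3 d.p., halves away from zero)
n=0: y=0, sp=5, e=sp−y=5; I=5, D=e−e_prev=5; u=2·5+3/4·5+1/4·5=15; next y=1/2·0+1/2·15=7.5
n=1: y=7.5, sp=5, e=sp−y=-2.5; I=2.5, D=e−e_prev=-7.5; u=2·(-2.5)+3/4·2.5+1/4·(-7.5)=-5; next y=1/2·7.5+1/2·(-5)=1.25
n=2: y=1.25, sp=5, e=sp−y=3.75; I=6.25, D=e−e_prev=6.25; u=2·3.75+3/4·6.25+1/4·6.25=13.75; next y=1/2·1.25+1/2·13.75=7.5
n=3: y=7.5, sp=5, e=sp−y=-2.5; I=3.75, D=e−e_prev=-6.25; u=2·(-2.5)+3/4·3.75+1/4·(-6.25)=-3.75; next y=1/2·7.5+1/2·(-3.75)=1.875
n=4: y=1.875, sp=-2, e=sp−y=-3.875; I=-0.125, D=e−e_prev=-1.375; u=2·(-3.875)+3/4·(-0.125)+1/4·(-1.375)=-8.1875; next y=1/2·1.875+1/2·(-8.1875)=-3.15625
n=5: y=-3.15625, sp=-3, e=sp−y=0.15625; I=0.03125, D=e−e_prev=4.03125; u=2·0.15625+3/4·0.03125+1/4·4.03125=1.34375; next y=1/2·(-3.15625)+1/2·1.34375=-0.90625
n=6: y=-0.90625, sp=-3, e=sp−y=-2.09375; I=-2.0625, D=e−e_prev=-2.25; u=2·(-2.09375)+3/4·(-2.0625)+1/4·(-2.25)=-6.296875; next y=1/2·(-0.90625)+1/2·(-6.296875)≈-3.601563
n=7: y≈-3.601563, sp=-3, e=sp−y≈0.601563; I≈-1.460938, D=e−e_prev≈2.695313; u=2·0.601563+3/4·(-1.460938)+1/4·2.695313≈0.78125; next y=1/2·(-3.601563)+1/2·0.78125≈-1.410156
n=8: y≈-1.410156, sp=-3, e=sp−y≈-1.589844; I≈-3.050781, D=e−e_prev≈-2.191406; u=2·(-1.589844)+3/4·(-3.050781)+1/4·(-2.191406)≈-6.015625; next y=1/2·(-1.410156)+1/2·(-6.015625)≈-3.712891
n=9: y≈-3.712891, sp=-3, e=sp−y≈0.712891; I≈-2.337891, D=e−e_prev≈2.302734; u=2·0.712891+3/4·(-2.337891)+1/4·2.302734≈0.248047; next y=1/2·(-3.712891)+1/2·0.248047≈-1.732422
n=10: y≈-1.732422, sp=-3, e=sp−y≈-1.267578; I≈-3.605469, D=e−e_prev≈-1.980469; u=2·(-1.267578)+3/4·(-3.605469)+1/4·(-1.980469)≈-5.734375; next y=1/2·(-1.732422)+1/2·(-5.734375)≈-3.733398
n=11: y≈-3.733398, sp=-3, e=sp−y≈0.733398; I≈-2.872070, D=e−e_prev≈2.000977; u=2·0.733398+3/4·(-2.872070)+1/4·2.000977≈-0.187012; next y=1/2·(-3.733398)+1/2·(-0.187012)≈-1.960205
n=12: y≈-1.960205, sp=-3, e=sp−y≈-1.039795; I≈-3.911865, D=e−e_prev≈-1.773193; u=2·(-1.039795)+3/4·(-3.911865)+1/4·(-1.773193)≈-5.456787; next y=1/2·(-1.960205)+1/2·(-5.456787)≈-3.708496
n=13: y≈-3.708496, sp=-3, e=sp−y≈0.708496; I≈-3.203369, D=e−e_prev≈1.748291; u=2·0.708496+3/4·(-3.203369)+1/4·1.748291≈-0.548462; next y=1/2·(-3.708496)+1/2·(-0.548462)≈-2.128479

0 5 15.000 0.000
1 5 -5.000 7.500
2 5 13.750 1.250
3 5 -3.750 7.500
4 -2 -8.188 1.875
5 -3 1.344 -3.156
6 -3 -6.297 -0.906
7 -3 0.781 -3.602
8 -3 -6.016 -1.410
9 -3 0.248 -3.713
10 -3 -5.734 -1.732
11 -3 -0.187 -3.733
12 -3 -5.457 -1.960
13 -3 -0.548 -3.708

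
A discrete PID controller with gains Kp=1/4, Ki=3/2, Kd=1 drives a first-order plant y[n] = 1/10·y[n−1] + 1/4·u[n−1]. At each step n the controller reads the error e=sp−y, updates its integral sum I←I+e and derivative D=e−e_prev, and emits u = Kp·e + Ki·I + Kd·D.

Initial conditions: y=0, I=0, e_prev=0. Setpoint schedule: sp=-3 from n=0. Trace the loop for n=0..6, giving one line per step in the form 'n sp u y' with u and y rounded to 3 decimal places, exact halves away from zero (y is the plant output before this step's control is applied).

(exact arithmetic carried between steps; '≈' marks a value shown rounded to 6 d.p. or computed from one; I and e_prev carry over from the previous line; the table rounds u and y to 3 d.p., halves away from zero)
n=0: y=0, sp=-3, e=sp−y=-3; I=-3, D=e−e_prev=-3; u=1/4·(-3)+3/2·(-3)+1·(-3)=-8.25; next y=1/10·0+1/4·(-8.25)=-2.0625
n=1: y=-2.0625, sp=-3, e=sp−y=-0.9375; I=-3.9375, D=e−e_prev=2.0625; u=1/4·(-0.9375)+3/2·(-3.9375)+1·2.0625=-4.078125; next y=1/10·(-2.0625)+1/4·(-4.078125)≈-1.225781
n=2: y≈-1.225781, sp=-3, e=sp−y≈-1.774219; I≈-5.711719, D=e−e_prev≈-0.836719; u=1/4·(-1.774219)+3/2·(-5.711719)+1·(-0.836719)≈-9.847852; next y=1/10·(-1.225781)+1/4·(-9.847852)≈-2.584541
n=3: y≈-2.584541, sp=-3, e=sp−y≈-0.415459; I≈-6.127178, D=e−e_prev≈1.358760; u=1/4·(-0.415459)+3/2·(-6.127178)+1·1.358760≈-7.935872; next y=1/10·(-2.584541)+1/4·(-7.935872)≈-2.242422
n=4: y≈-2.242422, sp=-3, e=sp−y≈-0.757578; I≈-6.884756, D=e−e_prev≈-0.342119; u=1/4·(-0.757578)+3/2·(-6.884756)+1·(-0.342119)≈-10.858647; next y=1/10·(-2.242422)+1/4·(-10.858647)≈-2.938904
n=5: y≈-2.938904, sp=-3, e=sp−y≈-0.061096; I≈-6.945852, D=e−e_prev≈0.696482; u=1/4·(-0.061096)+3/2·(-6.945852)+1·0.696482≈-9.737570; next y=1/10·(-2.938904)+1/4·(-9.737570)≈-2.728283
n=6: y≈-2.728283, sp=-3, e=sp−y≈-0.271717; I≈-7.217569, D=e−e_prev≈-0.210621; u=1/4·(-0.271717)+3/2·(-7.217569)+1·(-0.210621)≈-11.104904; next y=1/10·(-2.728283)+1/4·(-11.104904)≈-3.049054

0 -3 -8.250 0.000
1 -3 -4.078 -2.063
2 -3 -9.848 -1.226
3 -3 -7.936 -2.585
4 -3 -10.859 -2.242
5 -3 -9.738 -2.939
6 -3 -11.105 -2.728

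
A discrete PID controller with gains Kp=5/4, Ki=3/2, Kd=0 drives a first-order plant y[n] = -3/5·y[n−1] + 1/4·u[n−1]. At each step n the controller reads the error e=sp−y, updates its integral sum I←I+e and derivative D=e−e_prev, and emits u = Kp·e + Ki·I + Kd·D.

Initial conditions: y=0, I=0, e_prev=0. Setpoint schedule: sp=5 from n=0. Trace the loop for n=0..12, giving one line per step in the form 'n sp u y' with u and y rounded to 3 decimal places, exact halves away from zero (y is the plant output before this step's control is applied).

0 5 13.750 0.000
1 5 11.797 3.438
2 5 21.155 0.887
3 5 16.683 4.757
4 5 26.508 1.317
5 5 19.602 5.837
6 5 30.553 1.398
7 5 21.103 6.799
8 5 33.813 1.196
9 5 21.535 7.736
10 5 36.663 0.742
11 5 21.110 8.720
12 5 39.386 0.045

(exact arithmetic carried between steps; '≈' marks a value shown rounded to 6 d.p. or computed from one; I and e_prev carry over from the previous line; the table rounds u and y to 3 d.p., halves away from zero)
n=0: y=0, sp=5, e=sp−y=5; I=5, D=e−e_prev=5; u=5/4·5+3/2·5+0·5=13.75; next y=-3/5·0+1/4·13.75=3.4375
n=1: y=3.4375, sp=5, e=sp−y=1.5625; I=6.5625, D=e−e_prev=-3.4375; u=5/4·1.5625+3/2·6.5625+0·(-3.4375)=11.796875; next y=-3/5·3.4375+1/4·11.796875≈0.886719
n=2: y≈0.886719, sp=5, e=sp−y≈4.113281; I≈10.675781, D=e−e_prev≈2.550781; u=5/4·4.113281+3/2·10.675781+0·2.550781≈21.155273; next y=-3/5·0.886719+1/4·21.155273≈4.756787
n=3: y≈4.756787, sp=5, e=sp−y≈0.243213; I≈10.918994, D=e−e_prev≈-3.870068; u=5/4·0.243213+3/2·10.918994+0·(-3.870068)≈16.682507; next y=-3/5·4.756787+1/4·16.682507≈1.316555
n=4: y≈1.316555, sp=5, e=sp−y≈3.683445; I≈14.602440, D=e−e_prev≈3.440233; u=5/4·3.683445+3/2·14.602440+0·3.440233≈26.507966; next y=-3/5·1.316555+1/4·26.507966≈5.837059
n=5: y≈5.837059, sp=5, e=sp−y≈-0.837059; I≈13.765381, D=e−e_prev≈-4.520504; u=5/4·(-0.837059)+3/2·13.765381+0·(-4.520504)≈19.601748; next y=-3/5·5.837059+1/4·19.601748≈1.398202
n=6: y≈1.398202, sp=5, e=sp−y≈3.601798; I≈17.367179, D=e−e_prev≈4.438857; u=5/4·3.601798+3/2·17.367179+0·4.438857≈30.553017; next y=-3/5·1.398202+1/4·30.553017≈6.799333
n=7: y≈6.799333, sp=5, e=sp−y≈-1.799333; I≈15.567846, D=e−e_prev≈-5.401132; u=5/4·(-1.799333)+3/2·15.567846+0·(-5.401132)≈21.102602; next y=-3/5·6.799333+1/4·21.102602≈1.196051
n=8: y≈1.196051, sp=5, e=sp−y≈3.803949; I≈19.371795, D=e−e_prev≈5.603282; u=5/4·3.803949+3/2·19.371795+0·5.603282≈33.812630; next y=-3/5·1.196051+1/4·33.812630≈7.735527
n=9: y≈7.735527, sp=5, e=sp−y≈-2.735527; I≈16.636268, D=e−e_prev≈-6.539476; u=5/4·(-2.735527)+3/2·16.636268+0·(-6.539476)≈21.534994; next y=-3/5·7.735527+1/4·21.534994≈0.742432
n=10: y≈0.742432, sp=5, e=sp−y≈4.257568; I≈20.893836, D=e−e_prev≈6.993095; u=5/4·4.257568+3/2·20.893836+0·6.993095≈36.662714; next y=-3/5·0.742432+1/4·36.662714≈8.720219
n=11: y≈8.720219, sp=5, e=sp−y≈-3.720219; I≈17.173617, D=e−e_prev≈-7.977787; u=5/4·(-3.720219)+3/2·17.173617+0·(-7.977787)≈21.110152; next y=-3/5·8.720219+1/4·21.110152≈0.045406
n=12: y≈0.045406, sp=5, e=sp−y≈4.954594; I≈22.128211, D=e−e_prev≈8.674813; u=5/4·4.954594+3/2·22.128211+0·8.674813≈39.385558; next y=-3/5·0.045406+1/4·39.385558≈9.819146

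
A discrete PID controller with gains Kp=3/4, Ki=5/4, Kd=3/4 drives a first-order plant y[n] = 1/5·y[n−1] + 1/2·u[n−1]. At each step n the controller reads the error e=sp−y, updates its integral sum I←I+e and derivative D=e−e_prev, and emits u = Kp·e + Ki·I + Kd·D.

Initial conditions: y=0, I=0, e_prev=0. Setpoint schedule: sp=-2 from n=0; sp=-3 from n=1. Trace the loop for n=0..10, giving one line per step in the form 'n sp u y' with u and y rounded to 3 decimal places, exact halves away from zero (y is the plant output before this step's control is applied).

(exact arithmetic carried between steps; '≈' marks a value shown rounded to 6 d.p. or computed from one; I and e_prev carry over from the previous line; the table rounds u and y to 3 d.p., halves away from zero)
n=0: y=0, sp=-2, e=sp−y=-2; I=-2, D=e−e_prev=-2; u=3/4·(-2)+5/4·(-2)+3/4·(-2)=-5.5; next y=1/5·0+1/2·(-5.5)=-2.75
n=1: y=-2.75, sp=-3, e=sp−y=-0.25; I=-2.25, D=e−e_prev=1.75; u=3/4·(-0.25)+5/4·(-2.25)+3/4·1.75=-1.6875; next y=1/5·(-2.75)+1/2·(-1.6875)=-1.39375
n=2: y=-1.39375, sp=-3, e=sp−y=-1.60625; I=-3.85625, D=e−e_prev=-1.35625; u=3/4·(-1.60625)+5/4·(-3.85625)+3/4·(-1.35625)≈-7.042188; next y=1/5·(-1.39375)+1/2·(-7.042188)≈-3.799844
n=3: y≈-3.799844, sp=-3, e=sp−y≈0.799844; I≈-3.056406, D=e−e_prev≈2.406094; u=3/4·0.799844+5/4·(-3.056406)+3/4·2.406094≈-1.416055; next y=1/5·(-3.799844)+1/2·(-1.416055)≈-1.467996
n=4: y≈-1.467996, sp=-3, e=sp−y≈-1.532004; I≈-4.588410, D=e−e_prev≈-2.331848; u=3/4·(-1.532004)+5/4·(-4.588410)+3/4·(-2.331848)≈-8.633401; next y=1/5·(-1.467996)+1/2·(-8.633401)≈-4.610300
n=5: y≈-4.610300, sp=-3, e=sp−y≈1.610300; I≈-2.978110, D=e−e_prev≈3.142304; u=3/4·1.610300+5/4·(-2.978110)+3/4·3.142304≈-0.158185; next y=1/5·(-4.610300)+1/2·(-0.158185)≈-1.001152
n=6: y≈-1.001152, sp=-3, e=sp−y≈-1.998848; I≈-4.976958, D=e−e_prev≈-3.609147; u=3/4·(-1.998848)+5/4·(-4.976958)+3/4·(-3.609147)≈-10.427193; next y=1/5·(-1.001152)+1/2·(-10.427193)≈-5.413827
n=7: y≈-5.413827, sp=-3, e=sp−y≈2.413827; I≈-2.563131, D=e−e_prev≈4.412675; u=3/4·2.413827+5/4·(-2.563131)+3/4·4.412675≈1.915963; next y=1/5·(-5.413827)+1/2·1.915963≈-0.124784
n=8: y≈-0.124784, sp=-3, e=sp−y≈-2.875216; I≈-5.438347, D=e−e_prev≈-5.289043; u=3/4·(-2.875216)+5/4·(-5.438347)+3/4·(-5.289043)≈-12.921128; next y=1/5·(-0.124784)+1/2·(-12.921128)≈-6.485521
n=9: y≈-6.485521, sp=-3, e=sp−y≈3.485521; I≈-1.952826, D=e−e_prev≈6.360737; u=3/4·3.485521+5/4·(-1.952826)+3/4·6.360737≈4.943661; next y=1/5·(-6.485521)+1/2·4.943661≈1.174726
n=10: y≈1.174726, sp=-3, e=sp−y≈-4.174726; I≈-6.127552, D=e−e_prev≈-7.660247; u=3/4·(-4.174726)+5/4·(-6.127552)+3/4·(-7.660247)≈-16.535670; next y=1/5·1.174726+1/2·(-16.535670)≈-8.032890

0 -2 -5.500 0.000
1 -3 -1.688 -2.750
2 -3 -7.042 -1.394
3 -3 -1.416 -3.800
4 -3 -8.633 -1.468
5 -3 -0.158 -4.610
6 -3 -10.427 -1.001
7 -3 1.916 -5.414
8 -3 -12.921 -0.125
9 -3 4.944 -6.486
10 -3 -16.536 1.175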